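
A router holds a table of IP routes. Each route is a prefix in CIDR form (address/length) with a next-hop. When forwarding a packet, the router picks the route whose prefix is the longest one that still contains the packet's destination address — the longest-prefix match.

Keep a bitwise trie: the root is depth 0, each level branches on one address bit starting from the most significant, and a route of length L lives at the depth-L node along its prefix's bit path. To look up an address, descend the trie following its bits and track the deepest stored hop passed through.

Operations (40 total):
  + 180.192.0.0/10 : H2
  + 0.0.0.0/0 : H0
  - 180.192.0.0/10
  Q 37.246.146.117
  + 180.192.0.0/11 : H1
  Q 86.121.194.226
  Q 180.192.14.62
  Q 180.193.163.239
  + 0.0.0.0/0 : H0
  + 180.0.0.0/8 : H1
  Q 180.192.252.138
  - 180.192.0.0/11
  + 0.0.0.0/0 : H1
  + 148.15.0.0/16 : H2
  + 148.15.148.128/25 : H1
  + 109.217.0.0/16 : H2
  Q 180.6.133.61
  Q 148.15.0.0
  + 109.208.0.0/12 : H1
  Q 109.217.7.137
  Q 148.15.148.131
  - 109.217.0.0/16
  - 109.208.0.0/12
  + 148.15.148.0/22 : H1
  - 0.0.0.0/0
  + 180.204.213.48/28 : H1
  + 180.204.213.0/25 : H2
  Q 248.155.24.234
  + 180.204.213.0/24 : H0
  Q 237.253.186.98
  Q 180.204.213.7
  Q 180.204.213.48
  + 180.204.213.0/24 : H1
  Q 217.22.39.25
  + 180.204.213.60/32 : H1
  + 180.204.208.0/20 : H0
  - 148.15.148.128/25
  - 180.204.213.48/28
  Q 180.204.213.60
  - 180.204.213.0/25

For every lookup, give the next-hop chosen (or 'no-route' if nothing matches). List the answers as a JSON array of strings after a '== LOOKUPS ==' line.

Trace:
  add 180.192.0.0/10 -> H2 at depth 10
  add 0.0.0.0/0 -> H0 at depth 0
  - 180.192.0.0/10 clear@10
  lookup 37.246.146.117: bits ε walk d0:H0 -> H0
  add 180.192.0.0/11 -> H1 at depth 11
  lookup 86.121.194.226: bits ε walk d0:H0 -> H0
  lookup 180.192.14.62: bits 10110100110 walk d0:H0→d1:-→d2:-→d3:-→d4:-→d5:-→d6:-→d7:-→d8:-→d9:-→d10:-→d11:H1 -> H1
  lookup 180.193.163.239: bits 10110100110 walk d0:H0→d1:-→d2:-→d3:-→d4:-→d5:-→d6:-→d7:-→d8:-→d9:-→d10:-→d11:H1 -> H1
  add 0.0.0.0/0 -> H0 at depth 0
  add 180.0.0.0/8 -> H1 at depth 8
  lookup 180.192.252.138: bits 10110100110 walk d0:H0→d1:-→d2:-→d3:-→d4:-→d5:-→d6:-→d7:-→d8:H1→d9:-→d10:-→d11:H1 -> H1
  - 180.192.0.0/11 clear@11
  add 0.0.0.0/0 -> H1 at depth 0
  add 148.15.0.0/16 -> H2 at depth 16
  add 148.15.148.128/25 -> H1 at depth 25
  add 109.217.0.0/16 -> H2 at depth 16
  lookup 180.6.133.61: bits 10110100 walk d0:H1→d1:-→d2:-→d3:-→d4:-→d5:-→d6:-→d7:-→d8:H1 -> H1
  lookup 148.15.0.0: bits 1001010000001111 walk d0:H1→d1:-→d2:-→d3:-→d4:-→d5:-→d6:-→d7:-→d8:-→d9:-→d10:-→d11:-→d12:-→d13:-→d14:-→d15:-→d16:H2 -> H2
  add 109.208.0.0/12 -> H1 at depth 12
  lookup 109.217.7.137: bits 0110110111011001 walk d0:H1→d1:-→d2:-→d3:-→d4:-→d5:-→d6:-→d7:-→d8:-→d9:-→d10:-→d11:-→d12:H1→d13:-→d14:-→d15:-→d16:H2 -> H2
  lookup 148.15.148.131: bits 1001010000001111100101001 walk d0:H1→d1:-→d2:-→d3:-→d4:-→d5:-→d6:-→d7:-→d8:-→d9:-→d10:-→d11:-→d12:-→d13:-→d14:-→d15:-→d16:H2→d17:-→d18:-→d19:-→d20:-→d21:-→d22:-→d23:-→d24:-→d25:H1 -> H1
  - 109.217.0.0/16 clear@16
  - 109.208.0.0/12 clear@12
  add 148.15.148.0/22 -> H1 at depth 22
  - 0.0.0.0/0 clear@0
  add 180.204.213.48/28 -> H1 at depth 28
  add 180.204.213.0/25 -> H2 at depth 25
  lookup 248.155.24.234: bits 1 walk d0:-→d1:- -> no-route
  add 180.204.213.0/24 -> H0 at depth 24
  lookup 237.253.186.98: bits 1 walk d0:-→d1:- -> no-route
  lookup 180.204.213.7: bits 10110100110011001101010100 walk d0:-→d1:-→d2:-→d3:-→d4:-→d5:-→d6:-→d7:-→d8:H1→d9:-→d10:-→d11:-→d12:-→d13:-→d14:-→d15:-→d16:-→d17:-→d18:-→d19:-→d20:-→d21:-→d22:-→d23:-→d24:H0→d25:H2→d26:- -> H2
  lookup 180.204.213.48: bits 1011010011001100110101010011 walk d0:-→d1:-→d2:-→d3:-→d4:-→d5:-→d6:-→d7:-→d8:H1→d9:-→d10:-→d11:-→d12:-→d13:-→d14:-→d15:-→d16:-→d17:-→d18:-→d19:-→d20:-→d21:-→d22:-→d23:-→d24:H0→d25:H2→d26:-→d27:-→d28:H1 -> H1
  add 180.204.213.0/24 -> H1 at depth 24
  lookup 217.22.39.25: bits 1 walk d0:-→d1:- -> no-route
  add 180.204.213.60/32 -> H1 at depth 32
  add 180.204.208.0/20 -> H0 at depth 20
  - 148.15.148.128/25 clear@25
  - 180.204.213.48/28 clear@28
  lookup 180.204.213.60: bits 10110100110011001101010100111100 walk d0:-→d1:-→d2:-→d3:-→d4:-→d5:-→d6:-→d7:-→d8:H1→d9:-→d10:-→d11:-→d12:-→d13:-→d14:-→d15:-→d16:-→d17:-→d18:-→d19:-→d20:H0→d21:-→d22:-→d23:-→d24:H1→d25:H2→d26:-→d27:-→d28:-→d29:-→d30:-→d31:-→d32:H1 -> H1
  - 180.204.213.0/25 clear@25

== LOOKUPS ==
["H0","H0","H1","H1","H1","H1","H2","H2","H1","no-route","no-route","H2","H1","no-route","H1"]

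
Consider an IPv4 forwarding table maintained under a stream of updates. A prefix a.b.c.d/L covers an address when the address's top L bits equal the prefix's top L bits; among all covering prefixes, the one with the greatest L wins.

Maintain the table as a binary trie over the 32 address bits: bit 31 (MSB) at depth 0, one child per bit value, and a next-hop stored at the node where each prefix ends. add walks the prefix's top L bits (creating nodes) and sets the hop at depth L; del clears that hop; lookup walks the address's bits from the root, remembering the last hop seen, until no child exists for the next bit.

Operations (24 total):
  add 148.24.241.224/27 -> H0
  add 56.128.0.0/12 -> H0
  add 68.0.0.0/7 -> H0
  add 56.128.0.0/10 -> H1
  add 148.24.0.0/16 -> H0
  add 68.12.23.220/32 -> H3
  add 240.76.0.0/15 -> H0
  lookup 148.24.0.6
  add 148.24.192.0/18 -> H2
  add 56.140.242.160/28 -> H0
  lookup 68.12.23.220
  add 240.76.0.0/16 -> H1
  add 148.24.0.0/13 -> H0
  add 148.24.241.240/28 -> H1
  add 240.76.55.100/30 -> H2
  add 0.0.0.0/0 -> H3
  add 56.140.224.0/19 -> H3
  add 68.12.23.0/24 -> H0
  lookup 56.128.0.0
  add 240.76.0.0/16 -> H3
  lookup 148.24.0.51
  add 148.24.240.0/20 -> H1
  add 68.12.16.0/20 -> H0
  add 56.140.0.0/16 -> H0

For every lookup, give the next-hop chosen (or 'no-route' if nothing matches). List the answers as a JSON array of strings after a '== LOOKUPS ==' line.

Trace:
  add 148.24.241.224/27 -> H0 at depth 27
  add 56.128.0.0/12 -> H0 at depth 12
  add 68.0.0.0/7 -> H0 at depth 7
  add 56.128.0.0/10 -> H1 at depth 10
  add 148.24.0.0/16 -> H0 at depth 16
  add 68.12.23.220/32 -> H3 at depth 32
  add 240.76.0.0/15 -> H0 at depth 15
  lookup 148.24.0.6: bits 1001010000011000 walk d0:-→d1:-→d2:-→d3:-→d4:-→d5:-→d6:-→d7:-→d8:-→d9:-→d10:-→d11:-→d12:-→d13:-→d14:-→d15:-→d16:H0 -> H0
  add 148.24.192.0/18 -> H2 at depth 18
  add 56.140.242.160/28 -> H0 at depth 28
  lookup 68.12.23.220: bits 01000100000011000001011111011100 walk d0:-→d1:-→d2:-→d3:-→d4:-→d5:-→d6:-→d7:H0→d8:-→d9:-→d10:-→d11:-→d12:-→d13:-→d14:-→d15:-→d16:-→d17:-→d18:-→d19:-→d20:-→d21:-→d22:-→d23:-→d24:-→d25:-→d26:-→d27:-→d28:-→d29:-→d30:-→d31:-→d32:H3 -> H3
  add 240.76.0.0/16 -> H1 at depth 16
  add 148.24.0.0/13 -> H0 at depth 13
  add 148.24.241.240/28 -> H1 at depth 28
  add 240.76.55.100/30 -> H2 at depth 30
  add 0.0.0.0/0 -> H3 at depth 0
  add 56.140.224.0/19 -> H3 at depth 19
  add 68.12.23.0/24 -> H0 at depth 24
  lookup 56.128.0.0: bits 001110001000 walk d0:H3→d1:-→d2:-→d3:-→d4:-→d5:-→d6:-→d7:-→d8:-→d9:-→d10:H1→d11:-→d12:H0 -> H0
  add 240.76.0.0/16 -> H3 at depth 16
  lookup 148.24.0.51: bits 1001010000011000 walk d0:H3→d1:-→d2:-→d3:-→d4:-→d5:-→d6:-→d7:-→d8:-→d9:-→d10:-→d11:-→d12:-→d13:H0→d14:-→d15:-→d16:H0 -> H0
  add 148.24.240.0/20 -> H1 at depth 20
  add 68.12.16.0/20 -> H0 at depth 20
  add 56.140.0.0/16 -> H0 at depth 16

== LOOKUPS ==
["H0","H3","H0","H0"]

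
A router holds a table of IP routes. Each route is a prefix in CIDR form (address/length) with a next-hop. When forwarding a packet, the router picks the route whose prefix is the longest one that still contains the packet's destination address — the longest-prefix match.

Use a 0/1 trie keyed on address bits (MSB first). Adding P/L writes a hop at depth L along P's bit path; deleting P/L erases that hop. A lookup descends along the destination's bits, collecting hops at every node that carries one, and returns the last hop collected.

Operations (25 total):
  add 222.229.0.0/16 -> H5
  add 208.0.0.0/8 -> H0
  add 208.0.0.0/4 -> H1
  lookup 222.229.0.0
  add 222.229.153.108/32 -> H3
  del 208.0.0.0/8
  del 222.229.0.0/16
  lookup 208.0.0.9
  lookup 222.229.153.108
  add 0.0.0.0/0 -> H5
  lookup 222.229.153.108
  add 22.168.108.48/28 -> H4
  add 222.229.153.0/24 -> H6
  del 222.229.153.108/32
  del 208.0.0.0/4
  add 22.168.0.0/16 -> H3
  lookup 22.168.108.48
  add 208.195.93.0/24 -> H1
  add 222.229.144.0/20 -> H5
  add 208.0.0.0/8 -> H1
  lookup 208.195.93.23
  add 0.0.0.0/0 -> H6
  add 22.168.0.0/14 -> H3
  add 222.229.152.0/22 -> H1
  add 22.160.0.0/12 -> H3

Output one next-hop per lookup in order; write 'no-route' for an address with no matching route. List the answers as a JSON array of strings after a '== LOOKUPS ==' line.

Trace:
  + 222.229.0.0/16 (H5) depth=16
  + 208.0.0.0/8 (H0) depth=8
  + 208.0.0.0/4 (H1) depth=4
  Q 222.229.0.0: descend 1101111011100101 ; hops seen [H1,H5] ; pick H5
  + 222.229.153.108/32 (H3) depth=32
  del 208.0.0.0/8 (clear depth 8)
  del 222.229.0.0/16 (clear depth 16)
  Q 208.0.0.9: descend 11010000 ; hops seen [H1] ; pick H1
  Q 222.229.153.108: descend 11011110111001011001100101101100 ; hops seen [H1,H3] ; pick H3
  + 0.0.0.0/0 (H5) depth=0
  Q 222.229.153.108: descend 11011110111001011001100101101100 ; hops seen [H5,H1,H3] ; pick H3
  + 22.168.108.48/28 (H4) depth=28
  + 222.229.153.0/24 (H6) depth=24
  del 222.229.153.108/32 (clear depth 32)
  del 208.0.0.0/4 (clear depth 4)
  + 22.168.0.0/16 (H3) depth=16
  Q 22.168.108.48: descend 0001011010101000011011000011 ; hops seen [H5,H3,H4] ; pick H4
  + 208.195.93.0/24 (H1) depth=24
  + 222.229.144.0/20 (H5) depth=20
  + 208.0.0.0/8 (H1) depth=8
  Q 208.195.93.23: descend 110100001100001101011101 ; hops seen [H5,H1,H1] ; pick H1
  + 0.0.0.0/0 (H6) depth=0
  + 22.168.0.0/14 (H3) depth=14
  + 222.229.152.0/22 (H1) depth=22
  + 22.160.0.0/12 (H3) depth=12

== LOOKUPS ==
["H5","H1","H3","H3","H4","H1"]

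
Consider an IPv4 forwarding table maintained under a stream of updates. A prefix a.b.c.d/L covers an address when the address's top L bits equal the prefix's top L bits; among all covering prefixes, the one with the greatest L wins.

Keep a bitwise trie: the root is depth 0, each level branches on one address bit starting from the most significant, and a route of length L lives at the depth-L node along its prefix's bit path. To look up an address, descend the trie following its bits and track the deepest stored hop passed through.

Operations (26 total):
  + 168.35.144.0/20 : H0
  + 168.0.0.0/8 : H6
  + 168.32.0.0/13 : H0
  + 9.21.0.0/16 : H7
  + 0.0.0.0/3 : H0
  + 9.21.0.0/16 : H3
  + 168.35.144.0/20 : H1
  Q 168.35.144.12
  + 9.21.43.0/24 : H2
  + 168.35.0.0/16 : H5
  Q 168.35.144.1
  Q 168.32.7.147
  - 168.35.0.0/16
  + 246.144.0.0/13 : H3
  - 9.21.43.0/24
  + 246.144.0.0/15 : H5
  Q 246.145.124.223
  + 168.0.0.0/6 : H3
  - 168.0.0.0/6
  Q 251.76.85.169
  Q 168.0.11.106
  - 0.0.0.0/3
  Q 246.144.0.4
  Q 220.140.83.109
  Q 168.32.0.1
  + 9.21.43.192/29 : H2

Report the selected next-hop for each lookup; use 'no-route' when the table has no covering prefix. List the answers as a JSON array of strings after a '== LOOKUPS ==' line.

Process each operation:
  + 168.35.144.0/20 (H0) depth=20
  + 168.0.0.0/8 (H6) depth=8
  + 168.32.0.0/13 (H0) depth=13
  + 9.21.0.0/16 (H7) depth=16
  + 0.0.0.0/3 (H0) depth=3
  + 9.21.0.0/16 (H3) depth=16
  + 168.35.144.0/20 (H1) depth=20
  ? 168.35.144.12  path d0:-→d1:-→d2:-→d3:-→d4:-→d5:-→d6:-→d7:-→d8:H6→d9:-→d10:-→d11:-→d12:-→d13:H0→d14:-→d15:-→d16:-→d17:-→d18:-→d19:-→d20:H1  best=H1
  + 9.21.43.0/24 (H2) depth=24
  + 168.35.0.0/16 (H5) depth=16
  ? 168.35.144.1  path d0:-→d1:-→d2:-→d3:-→d4:-→d5:-→d6:-→d7:-→d8:H6→d9:-→d10:-→d11:-→d12:-→d13:H0→d14:-→d15:-→d16:H5→d17:-→d18:-→d19:-→d20:H1  best=H1
  ? 168.32.7.147  path d0:-→d1:-→d2:-→d3:-→d4:-→d5:-→d6:-→d7:-→d8:H6→d9:-→d10:-→d11:-→d12:-→d13:H0→d14:-  best=H0
  del 168.35.0.0/16 (clear depth 16)
  + 246.144.0.0/13 (H3) depth=13
  del 9.21.43.0/24 (clear depth 24)
  + 246.144.0.0/15 (H5) depth=15
  ? 246.145.124.223  path d0:-→d1:-→d2:-→d3:-→d4:-→d5:-→d6:-→d7:-→d8:-→d9:-→d10:-→d11:-→d12:-→d13:H3→d14:-→d15:H5  best=H5
  + 168.0.0.0/6 (H3) depth=6
  del 168.0.0.0/6 (clear depth 6)
  ? 251.76.85.169  path d0:-→d1:-→d2:-→d3:-→d4:-  best=no-route
  ? 168.0.11.106  path d0:-→d1:-→d2:-→d3:-→d4:-→d5:-→d6:-→d7:-→d8:H6→d9:-→d10:-  best=H6
  del 0.0.0.0/3 (clear depth 3)
  ? 246.144.0.4  path d0:-→d1:-→d2:-→d3:-→d4:-→d5:-→d6:-→d7:-→d8:-→d9:-→d10:-→d11:-→d12:-→d13:H3→d14:-→d15:H5  best=H5
  ? 220.140.83.109  path d0:-→d1:-→d2:-  best=no-route
  ? 168.32.0.1  path d0:-→d1:-→d2:-→d3:-→d4:-→d5:-→d6:-→d7:-→d8:H6→d9:-→d10:-→d11:-→d12:-→d13:H0→d14:-  best=H0
  + 9.21.43.192/29 (H2) depth=29

== LOOKUPS ==
["H1","H1","H0","H5","no-route","H6","H5","no-route","H0"]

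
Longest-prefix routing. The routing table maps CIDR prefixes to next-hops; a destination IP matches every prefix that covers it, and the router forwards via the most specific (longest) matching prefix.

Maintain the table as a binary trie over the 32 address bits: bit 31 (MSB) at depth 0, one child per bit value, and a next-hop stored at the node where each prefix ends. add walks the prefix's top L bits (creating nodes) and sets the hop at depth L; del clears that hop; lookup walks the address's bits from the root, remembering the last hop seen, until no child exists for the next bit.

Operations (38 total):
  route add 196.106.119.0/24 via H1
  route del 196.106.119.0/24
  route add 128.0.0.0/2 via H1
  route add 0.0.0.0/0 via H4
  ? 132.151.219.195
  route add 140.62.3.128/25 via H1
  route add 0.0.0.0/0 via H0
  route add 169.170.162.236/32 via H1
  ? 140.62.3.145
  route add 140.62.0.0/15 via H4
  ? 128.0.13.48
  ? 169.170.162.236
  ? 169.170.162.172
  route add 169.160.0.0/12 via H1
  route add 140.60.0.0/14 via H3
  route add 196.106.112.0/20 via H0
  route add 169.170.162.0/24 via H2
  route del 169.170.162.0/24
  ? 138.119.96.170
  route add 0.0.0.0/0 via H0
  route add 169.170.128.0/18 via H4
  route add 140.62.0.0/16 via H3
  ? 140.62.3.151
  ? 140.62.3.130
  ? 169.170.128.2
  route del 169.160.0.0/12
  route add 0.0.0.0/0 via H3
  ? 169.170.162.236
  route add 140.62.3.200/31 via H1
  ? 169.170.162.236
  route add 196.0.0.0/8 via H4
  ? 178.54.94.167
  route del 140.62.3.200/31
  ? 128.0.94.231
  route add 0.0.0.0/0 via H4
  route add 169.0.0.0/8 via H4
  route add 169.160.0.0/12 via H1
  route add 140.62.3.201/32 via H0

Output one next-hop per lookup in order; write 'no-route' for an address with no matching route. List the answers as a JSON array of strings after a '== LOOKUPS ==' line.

Apply in order:
  + 196.106.119.0/24 (H1) depth=24
  - 196.106.119.0/24 clear@24
  + 128.0.0.0/2 (H1) depth=2
  + 0.0.0.0/0 (H4) depth=0
  lookup 132.151.219.195: bits 10 walk d0:H4→d1:-→d2:H1 -> H1
  + 140.62.3.128/25 (H1) depth=25
  + 0.0.0.0/0 (H0) depth=0
  + 169.170.162.236/32 (H1) depth=32
  lookup 140.62.3.145: bits 1000110000111110000000111 walk d0:H0→d1:-→d2:H1→d3:-→d4:-→d5:-→d6:-→d7:-→d8:-→d9:-→d10:-→d11:-→d12:-→d13:-→d14:-→d15:-→d16:-→d17:-→d18:-→d19:-→d20:-→d21:-→d22:-→d23:-→d24:-→d25:H1 -> H1
  + 140.62.0.0/15 (H4) depth=15
  lookup 128.0.13.48: bits 1000 walk d0:H0→d1:-→d2:H1→d3:-→d4:- -> H1
  lookup 169.170.162.236: bits 10101001101010101010001011101100 walk d0:H0→d1:-→d2:H1→d3:-→d4:-→d5:-→d6:-→d7:-→d8:-→d9:-→d10:-→d11:-→d12:-→d13:-→d14:-→d15:-→d16:-→d17:-→d18:-→d19:-→d20:-→d21:-→d22:-→d23:-→d24:-→d25:-→d26:-→d27:-→d28:-→d29:-→d30:-→d31:-→d32:H1 -> H1
  lookup 169.170.162.172: bits 1010100110101010101000101 walk d0:H0→d1:-→d2:H1→d3:-→d4:-→d5:-→d6:-→d7:-→d8:-→d9:-→d10:-→d11:-→d12:-→d13:-→d14:-→d15:-→d16:-→d17:-→d18:-→d19:-→d20:-→d21:-→d22:-→d23:-→d24:-→d25:- -> H1
  + 169.160.0.0/12 (H1) depth=12
  + 140.60.0.0/14 (H3) depth=14
  + 196.106.112.0/20 (H0) depth=20
  + 169.170.162.0/24 (H2) depth=24
  - 169.170.162.0/24 clear@24
  lookup 138.119.96.170: bits 10001 walk d0:H0→d1:-→d2:H1→d3:-→d4:-→d5:- -> H1
  + 0.0.0.0/0 (H0) depth=0
  + 169.170.128.0/18 (H4) depth=18
  + 140.62.0.0/16 (H3) depth=16
  lookup 140.62.3.151: bits 1000110000111110000000111 walk d0:H0→d1:-→d2:H1→d3:-→d4:-→d5:-→d6:-→d7:-→d8:-→d9:-→d10:-→d11:-→d12:-→d13:-→d14:H3→d15:H4→d16:H3→d17:-→d18:-→d19:-→d20:-→d21:-→d22:-→d23:-→d24:-→d25:H1 -> H1
  lookup 140.62.3.130: bits 1000110000111110000000111 walk d0:H0→d1:-→d2:H1→d3:-→d4:-→d5:-→d6:-→d7:-→d8:-→d9:-→d10:-→d11:-→d12:-→d13:-→d14:H3→d15:H4→d16:H3→d17:-→d18:-→d19:-→d20:-→d21:-→d22:-→d23:-→d24:-→d25:H1 -> H1
  lookup 169.170.128.2: bits 101010011010101010 walk d0:H0→d1:-→d2:H1→d3:-→d4:-→d5:-→d6:-→d7:-→d8:-→d9:-→d10:-→d11:-→d12:H1→d13:-→d14:-→d15:-→d16:-→d17:-→d18:H4 -> H4
  - 169.160.0.0/12 clear@12
  + 0.0.0.0/0 (H3) depth=0
  lookup 169.170.162.236: bits 10101001101010101010001011101100 walk d0:H3→d1:-→d2:H1→d3:-→d4:-→d5:-→d6:-→d7:-→d8:-→d9:-→d10:-→d11:-→d12:-→d13:-→d14:-→d15:-→d16:-→d17:-→d18:H4→d19:-→d20:-→d21:-→d22:-→d23:-→d24:-→d25:-→d26:-→d27:-→d28:-→d29:-→d30:-→d31:-→d32:H1 -> H1
  + 140.62.3.200/31 (H1) depth=31
  lookup 169.170.162.236: bits 10101001101010101010001011101100 walk d0:H3→d1:-→d2:H1→d3:-→d4:-→d5:-→d6:-→d7:-→d8:-→d9:-→d10:-→d11:-→d12:-→d13:-→d14:-→d15:-→d16:-→d17:-→d18:H4→d19:-→d20:-→d21:-→d22:-→d23:-→d24:-→d25:-→d26:-→d27:-→d28:-→d29:-→d30:-→d31:-→d32:H1 -> H1
  + 196.0.0.0/8 (H4) depth=8
  lookup 178.54.94.167: bits 101 walk d0:H3→d1:-→d2:H1→d3:- -> H1
  - 140.62.3.200/31 clear@31
  lookup 128.0.94.231: bits 1000 walk d0:H3→d1:-→d2:H1→d3:-→d4:- -> H1
  + 0.0.0.0/0 (H4) depth=0
  + 169.0.0.0/8 (H4) depth=8
  + 169.160.0.0/12 (H1) depth=12
  + 140.62.3.201/32 (H0) depth=32

== LOOKUPS ==
["H1","H1","H1","H1","H1","H1","H1","H1","H4","H1","H1","H1","H1"]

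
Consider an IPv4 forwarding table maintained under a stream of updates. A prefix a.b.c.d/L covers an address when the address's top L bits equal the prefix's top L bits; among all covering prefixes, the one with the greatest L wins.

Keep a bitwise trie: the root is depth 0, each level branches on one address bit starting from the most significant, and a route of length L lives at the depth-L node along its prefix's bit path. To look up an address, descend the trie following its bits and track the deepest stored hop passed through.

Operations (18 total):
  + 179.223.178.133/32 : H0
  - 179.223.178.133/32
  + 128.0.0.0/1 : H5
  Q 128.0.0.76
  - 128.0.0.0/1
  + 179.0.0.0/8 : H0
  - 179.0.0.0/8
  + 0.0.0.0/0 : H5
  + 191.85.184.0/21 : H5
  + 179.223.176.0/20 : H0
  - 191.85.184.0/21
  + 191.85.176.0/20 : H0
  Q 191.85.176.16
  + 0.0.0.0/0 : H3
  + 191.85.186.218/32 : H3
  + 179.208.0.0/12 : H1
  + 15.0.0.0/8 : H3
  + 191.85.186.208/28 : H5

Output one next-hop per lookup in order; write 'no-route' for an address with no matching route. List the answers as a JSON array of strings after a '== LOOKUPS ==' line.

Apply in order:
  + 179.223.178.133/32 (H0) depth=32
  del 179.223.178.133/32 (clear depth 32)
  + 128.0.0.0/1 (H5) depth=1
  Q 128.0.0.76: descend 10 ; hops seen [H5] ; pick H5
  del 128.0.0.0/1 (clear depth 1)
  + 179.0.0.0/8 (H0) depth=8
  del 179.0.0.0/8 (clear depth 8)
  + 0.0.0.0/0 (H5) depth=0
  + 191.85.184.0/21 (H5) depth=21
  + 179.223.176.0/20 (H0) depth=20
  del 191.85.184.0/21 (clear depth 21)
  + 191.85.176.0/20 (H0) depth=20
  Q 191.85.176.16: descend 10111111010101011011 ; hops seen [H5,H0] ; pick H0
  + 0.0.0.0/0 (H3) depth=0
  + 191.85.186.218/32 (H3) depth=32
  + 179.208.0.0/12 (H1) depth=12
  + 15.0.0.0/8 (H3) depth=8
  + 191.85.186.208/28 (H5) depth=28

== LOOKUPS ==
["H5","H0"]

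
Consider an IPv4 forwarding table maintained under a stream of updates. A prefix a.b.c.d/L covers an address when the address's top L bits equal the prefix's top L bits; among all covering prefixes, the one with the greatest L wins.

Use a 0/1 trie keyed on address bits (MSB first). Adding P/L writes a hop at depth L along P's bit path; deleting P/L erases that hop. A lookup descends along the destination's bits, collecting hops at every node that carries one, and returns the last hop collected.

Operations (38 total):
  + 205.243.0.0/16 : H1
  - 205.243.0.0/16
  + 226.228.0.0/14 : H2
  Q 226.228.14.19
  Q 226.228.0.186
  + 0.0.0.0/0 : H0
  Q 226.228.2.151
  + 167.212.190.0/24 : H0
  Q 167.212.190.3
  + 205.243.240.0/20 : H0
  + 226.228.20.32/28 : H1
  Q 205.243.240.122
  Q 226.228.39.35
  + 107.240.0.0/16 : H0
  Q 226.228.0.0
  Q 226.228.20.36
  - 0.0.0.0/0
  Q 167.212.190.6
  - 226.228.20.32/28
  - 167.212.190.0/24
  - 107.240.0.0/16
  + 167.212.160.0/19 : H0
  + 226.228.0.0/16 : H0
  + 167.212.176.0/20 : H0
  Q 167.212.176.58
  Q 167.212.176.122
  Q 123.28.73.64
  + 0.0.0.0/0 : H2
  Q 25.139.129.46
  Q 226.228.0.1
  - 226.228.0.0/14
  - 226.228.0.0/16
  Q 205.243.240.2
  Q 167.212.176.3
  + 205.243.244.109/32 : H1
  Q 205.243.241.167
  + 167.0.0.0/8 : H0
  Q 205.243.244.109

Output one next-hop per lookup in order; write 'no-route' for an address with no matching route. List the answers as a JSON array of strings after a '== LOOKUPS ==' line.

Apply in order:
  add 205.243.0.0/16 -> H1 at depth 16
  del 205.243.0.0/16 (clear depth 16)
  add 226.228.0.0/14 -> H2 at depth 14
  Q 226.228.14.19: descend 11100010111001 ; hops seen [H2] ; pick H2
  Q 226.228.0.186: descend 11100010111001 ; hops seen [H2] ; pick H2
  add 0.0.0.0/0 -> H0 at depth 0
  Q 226.228.2.151: descend 11100010111001 ; hops seen [H0,H2] ; pick H2
  add 167.212.190.0/24 -> H0 at depth 24
  Q 167.212.190.3: descend 101001111101010010111110 ; hops seen [H0,H0] ; pick H0
  add 205.243.240.0/20 -> H0 at depth 20
  add 226.228.20.32/28 -> H1 at depth 28
  Q 205.243.240.122: descend 11001101111100111111 ; hops seen [H0,H0] ; pick H0
  Q 226.228.39.35: descend 111000101110010000 ; hops seen [H0,H2] ; pick H2
  add 107.240.0.0/16 -> H0 at depth 16
  Q 226.228.0.0: descend 1110001011100100000 ; hops seen [H0,H2] ; pick H2
  Q 226.228.20.36: descend 1110001011100100000101000010 ; hops seen [H0,H2,H1] ; pick H1
  del 0.0.0.0/0 (clear depth 0)
  Q 167.212.190.6: descend 101001111101010010111110 ; hops seen [H0] ; pick H0
  del 226.228.20.32/28 (clear depth 28)
  del 167.212.190.0/24 (clear depth 24)
  del 107.240.0.0/16 (clear depth 16)
  add 167.212.160.0/19 -> H0 at depth 19
  add 226.228.0.0/16 -> H0 at depth 16
  add 167.212.176.0/20 -> H0 at depth 20
  Q 167.212.176.58: descend 10100111110101001011 ; hops seen [H0,H0] ; pick H0
  Q 167.212.176.122: descend 10100111110101001011 ; hops seen [H0,H0] ; pick H0
  Q 123.28.73.64: descend 011 ; hops seen [∅] ; pick no-route
  add 0.0.0.0/0 -> H2 at depth 0
  Q 25.139.129.46: descend 0 ; hops seen [H2] ; pick H2
  Q 226.228.0.1: descend 1110001011100100000 ; hops seen [H2,H2,H0] ; pick H0
  del 226.228.0.0/14 (clear depth 14)
  del 226.228.0.0/16 (clear depth 16)
  Q 205.243.240.2: descend 11001101111100111111 ; hops seen [H2,H0] ; pick H0
  Q 167.212.176.3: descend 10100111110101001011 ; hops seen [H2,H0,H0] ; pick H0
  add 205.243.244.109/32 -> H1 at depth 32
  Q 205.243.241.167: descend 110011011111001111110 ; hops seen [H2,H0] ; pick H0
  add 167.0.0.0/8 -> H0 at depth 8
  Q 205.243.244.109: descend 11001101111100111111010001101101 ; hops seen [H2,H0,H1] ; pick H1

== LOOKUPS ==
["H2","H2","H2","H0","H0","H2","H2","H1","H0","H0","H0","no-route","H2","H0","H0","H0","H0","H1"]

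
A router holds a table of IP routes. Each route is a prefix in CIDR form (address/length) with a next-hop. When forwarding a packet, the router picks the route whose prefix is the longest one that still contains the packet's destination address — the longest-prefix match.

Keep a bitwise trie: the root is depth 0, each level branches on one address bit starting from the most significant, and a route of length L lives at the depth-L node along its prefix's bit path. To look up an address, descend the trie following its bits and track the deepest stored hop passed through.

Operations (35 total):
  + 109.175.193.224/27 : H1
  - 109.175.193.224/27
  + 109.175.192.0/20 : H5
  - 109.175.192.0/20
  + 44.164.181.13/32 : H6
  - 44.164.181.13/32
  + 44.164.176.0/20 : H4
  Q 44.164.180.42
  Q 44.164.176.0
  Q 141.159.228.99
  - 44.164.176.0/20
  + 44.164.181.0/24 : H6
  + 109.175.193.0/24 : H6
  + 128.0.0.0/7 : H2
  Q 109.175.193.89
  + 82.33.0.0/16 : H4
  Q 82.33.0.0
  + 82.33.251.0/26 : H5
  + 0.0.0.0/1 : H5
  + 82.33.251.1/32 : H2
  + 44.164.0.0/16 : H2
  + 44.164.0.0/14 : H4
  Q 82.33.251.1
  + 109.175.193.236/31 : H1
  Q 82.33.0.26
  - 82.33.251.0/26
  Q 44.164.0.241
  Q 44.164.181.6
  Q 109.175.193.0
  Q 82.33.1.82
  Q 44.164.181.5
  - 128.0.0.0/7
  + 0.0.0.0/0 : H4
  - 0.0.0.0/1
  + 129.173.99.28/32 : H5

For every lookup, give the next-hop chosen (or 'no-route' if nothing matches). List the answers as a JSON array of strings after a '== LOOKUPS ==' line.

Apply in order:
  add 109.175.193.224/27 -> H1 at depth 27
  del 109.175.193.224/27 (clear depth 27)
  add 109.175.192.0/20 -> H5 at depth 20
  del 109.175.192.0/20 (clear depth 20)
  add 44.164.181.13/32 -> H6 at depth 32
  del 44.164.181.13/32 (clear depth 32)
  add 44.164.176.0/20 -> H4 at depth 20
  lookup 44.164.180.42: bits 00101100101001001011010 walk d0:-→d1:-→d2:-→d3:-→d4:-→d5:-→d6:-→d7:-→d8:-→d9:-→d10:-→d11:-→d12:-→d13:-→d14:-→d15:-→d16:-→d17:-→d18:-→d19:-→d20:H4→d21:-→d22:-→d23:- -> H4
  lookup 44.164.176.0: bits 001011001010010010110 walk d0:-→d1:-→d2:-→d3:-→d4:-→d5:-→d6:-→d7:-→d8:-→d9:-→d10:-→d11:-→d12:-→d13:-→d14:-→d15:-→d16:-→d17:-→d18:-→d19:-→d20:H4→d21:- -> H4
  lookup 141.159.228.99: bits ε walk d0:- -> no-route
  del 44.164.176.0/20 (clear depth 20)
  add 44.164.181.0/24 -> H6 at depth 24
  add 109.175.193.0/24 -> H6 at depth 24
  add 128.0.0.0/7 -> H2 at depth 7
  lookup 109.175.193.89: bits 011011011010111111000001 walk d0:-→d1:-→d2:-→d3:-→d4:-→d5:-→d6:-→d7:-→d8:-→d9:-→d10:-→d11:-→d12:-→d13:-→d14:-→d15:-→d16:-→d17:-→d18:-→d19:-→d20:-→d21:-→d22:-→d23:-→d24:H6 -> H6
  add 82.33.0.0/16 -> H4 at depth 16
  lookup 82.33.0.0: bits 0101001000100001 walk d0:-→d1:-→d2:-→d3:-→d4:-→d5:-→d6:-→d7:-→d8:-→d9:-→d10:-→d11:-→d12:-→d13:-→d14:-→d15:-→d16:H4 -> H4
  add 82.33.251.0/26 -> H5 at depth 26
  add 0.0.0.0/1 -> H5 at depth 1
  add 82.33.251.1/32 -> H2 at depth 32
  add 44.164.0.0/16 -> H2 at depth 16
  add 44.164.0.0/14 -> H4 at depth 14
  lookup 82.33.251.1: bits 01010010001000011111101100000001 walk d0:-→d1:H5→d2:-→d3:-→d4:-→d5:-→d6:-→d7:-→d8:-→d9:-→d10:-→d11:-→d12:-→d13:-→d14:-→d15:-→d16:H4→d17:-→d18:-→d19:-→d20:-→d21:-→d22:-→d23:-→d24:-→d25:-→d26:H5→d27:-→d28:-→d29:-→d30:-→d31:-→d32:H2 -> H2
  add 109.175.193.236/31 -> H1 at depth 31
  lookup 82.33.0.26: bits 0101001000100001 walk d0:-→d1:H5→d2:-→d3:-→d4:-→d5:-→d6:-→d7:-→d8:-→d9:-→d10:-→d11:-→d12:-→d13:-→d14:-→d15:-→d16:H4 -> H4
  del 82.33.251.0/26 (clear depth 26)
  lookup 44.164.0.241: bits 0010110010100100 walk d0:-→d1:H5→d2:-→d3:-→d4:-→d5:-→d6:-→d7:-→d8:-→d9:-→d10:-→d11:-→d12:-→d13:-→d14:H4→d15:-→d16:H2 -> H2
  lookup 44.164.181.6: bits 0010110010100100101101010000 walk d0:-→d1:H5→d2:-→d3:-→d4:-→d5:-→d6:-→d7:-→d8:-→d9:-→d10:-→d11:-→d12:-→d13:-→d14:H4→d15:-→d16:H2→d17:-→d18:-→d19:-→d20:-→d21:-→d22:-→d23:-→d24:H6→d25:-→d26:-→d27:-→d28:- -> H6
  lookup 109.175.193.0: bits 011011011010111111000001 walk d0:-→d1:H5→d2:-→d3:-→d4:-→d5:-→d6:-→d7:-→d8:-→d9:-→d10:-→d11:-→d12:-→d13:-→d14:-→d15:-→d16:-→d17:-→d18:-→d19:-→d20:-→d21:-→d22:-→d23:-→d24:H6 -> H6
  lookup 82.33.1.82: bits 0101001000100001 walk d0:-→d1:H5→d2:-→d3:-→d4:-→d5:-→d6:-→d7:-→d8:-→d9:-→d10:-→d11:-→d12:-→d13:-→d14:-→d15:-→d16:H4 -> H4
  lookup 44.164.181.5: bits 0010110010100100101101010000 walk d0:-→d1:H5→d2:-→d3:-→d4:-→d5:-→d6:-→d7:-→d8:-→d9:-→d10:-→d11:-→d12:-→d13:-→d14:H4→d15:-→d16:H2→d17:-→d18:-→d19:-→d20:-→d21:-→d22:-→d23:-→d24:H6→d25:-→d26:-→d27:-→d28:- -> H6
  del 128.0.0.0/7 (clear depth 7)
  add 0.0.0.0/0 -> H4 at depth 0
  del 0.0.0.0/1 (clear depth 1)
  add 129.173.99.28/32 -> H5 at depth 32

== LOOKUPS ==
["H4","H4","no-route","H6","H4","H2","H4","H2","H6","H6","H4","H6"]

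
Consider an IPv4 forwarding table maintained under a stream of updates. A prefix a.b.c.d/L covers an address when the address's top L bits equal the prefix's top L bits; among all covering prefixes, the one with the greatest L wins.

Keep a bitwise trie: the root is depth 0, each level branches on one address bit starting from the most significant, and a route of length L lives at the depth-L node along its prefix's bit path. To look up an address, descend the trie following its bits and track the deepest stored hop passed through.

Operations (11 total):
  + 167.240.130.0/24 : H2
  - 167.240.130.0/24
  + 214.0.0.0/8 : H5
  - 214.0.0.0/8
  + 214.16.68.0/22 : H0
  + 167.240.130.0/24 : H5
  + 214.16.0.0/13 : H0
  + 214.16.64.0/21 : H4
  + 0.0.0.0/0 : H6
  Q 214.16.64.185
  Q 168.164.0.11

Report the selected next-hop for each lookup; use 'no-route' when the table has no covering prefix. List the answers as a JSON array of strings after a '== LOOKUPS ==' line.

Process each operation:
  add 167.240.130.0/24 -> H2 at depth 24
  del 167.240.130.0/24 (clear depth 24)
  add 214.0.0.0/8 -> H5 at depth 8
  del 214.0.0.0/8 (clear depth 8)
  add 214.16.68.0/22 -> H0 at depth 22
  add 167.240.130.0/24 -> H5 at depth 24
  add 214.16.0.0/13 -> H0 at depth 13
  add 214.16.64.0/21 -> H4 at depth 21
  add 0.0.0.0/0 -> H6 at depth 0
  Q 214.16.64.185: descend 110101100001000001000 ; hops seen [H6,H0,H4] ; pick H4
  Q 168.164.0.11: descend 1010 ; hops seen [H6] ; pick H6

== LOOKUPS ==
["H4","H6"]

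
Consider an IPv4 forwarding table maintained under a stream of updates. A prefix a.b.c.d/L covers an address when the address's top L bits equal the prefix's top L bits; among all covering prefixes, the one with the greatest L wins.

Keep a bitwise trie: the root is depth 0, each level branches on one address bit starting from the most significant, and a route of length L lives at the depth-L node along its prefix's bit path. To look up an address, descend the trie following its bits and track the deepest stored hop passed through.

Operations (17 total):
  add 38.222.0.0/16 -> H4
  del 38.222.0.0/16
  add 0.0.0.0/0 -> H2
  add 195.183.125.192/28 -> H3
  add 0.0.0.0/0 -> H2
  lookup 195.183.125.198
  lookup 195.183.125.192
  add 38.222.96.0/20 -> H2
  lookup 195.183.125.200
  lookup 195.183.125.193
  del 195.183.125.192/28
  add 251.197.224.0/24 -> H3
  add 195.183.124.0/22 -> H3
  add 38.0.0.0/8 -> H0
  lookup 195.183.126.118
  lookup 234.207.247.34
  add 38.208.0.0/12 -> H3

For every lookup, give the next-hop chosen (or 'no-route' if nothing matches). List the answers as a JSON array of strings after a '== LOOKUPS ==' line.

Apply in order:
  + 38.222.0.0/16 (H4) depth=16
  - 38.222.0.0/16 clear@16
  + 0.0.0.0/0 (H2) depth=0
  + 195.183.125.192/28 (H3) depth=28
  + 0.0.0.0/0 (H2) depth=0
  ? 195.183.125.198  path d0:H2→d1:-→d2:-→d3:-→d4:-→d5:-→d6:-→d7:-→d8:-→d9:-→d10:-→d11:-→d12:-→d13:-→d14:-→d15:-→d16:-→d17:-→d18:-→d19:-→d20:-→d21:-→d22:-→d23:-→d24:-→d25:-→d26:-→d27:-→d28:H3  best=H3
  ? 195.183.125.192  path d0:H2→d1:-→d2:-→d3:-→d4:-→d5:-→d6:-→d7:-→d8:-→d9:-→d10:-→d11:-→d12:-→d13:-→d14:-→d15:-→d16:-→d17:-→d18:-→d19:-→d20:-→d21:-→d22:-→d23:-→d24:-→d25:-→d26:-→d27:-→d28:H3  best=H3
  + 38.222.96.0/20 (H2) depth=20
  ? 195.183.125.200  path d0:H2→d1:-→d2:-→d3:-→d4:-→d5:-→d6:-→d7:-→d8:-→d9:-→d10:-→d11:-→d12:-→d13:-→d14:-→d15:-→d16:-→d17:-→d18:-→d19:-→d20:-→d21:-→d22:-→d23:-→d24:-→d25:-→d26:-→d27:-→d28:H3  best=H3
  ? 195.183.125.193  path d0:H2→d1:-→d2:-→d3:-→d4:-→d5:-→d6:-→d7:-→d8:-→d9:-→d10:-→d11:-→d12:-→d13:-→d14:-→d15:-→d16:-→d17:-→d18:-→d19:-→d20:-→d21:-→d22:-→d23:-→d24:-→d25:-→d26:-→d27:-→d28:H3  best=H3
  - 195.183.125.192/28 clear@28
  + 251.197.224.0/24 (H3) depth=24
  + 195.183.124.0/22 (H3) depth=22
  + 38.0.0.0/8 (H0) depth=8
  ? 195.183.126.118  path d0:H2→d1:-→d2:-→d3:-→d4:-→d5:-→d6:-→d7:-→d8:-→d9:-→d10:-→d11:-→d12:-→d13:-→d14:-→d15:-→d16:-→d17:-→d18:-→d19:-→d20:-→d21:-→d22:H3  best=H3
  ? 234.207.247.34  path d0:H2→d1:-→d2:-→d3:-  best=H2
  + 38.208.0.0/12 (H3) depth=12

== LOOKUPS ==
["H3","H3","H3","H3","H3","H2"]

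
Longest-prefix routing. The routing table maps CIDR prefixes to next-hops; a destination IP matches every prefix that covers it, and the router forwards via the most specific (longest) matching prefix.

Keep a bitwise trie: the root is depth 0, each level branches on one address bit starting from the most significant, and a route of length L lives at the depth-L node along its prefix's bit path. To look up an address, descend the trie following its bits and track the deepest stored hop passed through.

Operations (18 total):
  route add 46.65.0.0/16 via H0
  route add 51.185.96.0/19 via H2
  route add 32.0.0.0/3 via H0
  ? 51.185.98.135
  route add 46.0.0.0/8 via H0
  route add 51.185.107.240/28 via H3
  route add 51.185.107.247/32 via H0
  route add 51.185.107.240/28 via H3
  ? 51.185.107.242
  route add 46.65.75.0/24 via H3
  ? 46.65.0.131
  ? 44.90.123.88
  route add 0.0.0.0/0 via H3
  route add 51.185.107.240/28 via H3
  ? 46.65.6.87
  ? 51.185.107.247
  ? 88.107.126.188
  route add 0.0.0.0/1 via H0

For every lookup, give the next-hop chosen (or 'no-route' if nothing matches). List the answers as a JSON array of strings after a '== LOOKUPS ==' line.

Apply in order:
  + 46.65.0.0/16 (H0) depth=16
  + 51.185.96.0/19 (H2) depth=19
  + 32.0.0.0/3 (H0) depth=3
  Q 51.185.98.135: descend 0011001110111001011 ; hops seen [H0,H2] ; pick H2
  + 46.0.0.0/8 (H0) depth=8
  + 51.185.107.240/28 (H3) depth=28
  + 51.185.107.247/32 (H0) depth=32
  + 51.185.107.240/28 (H3) depth=28
  Q 51.185.107.242: descend 00110011101110010110101111110 ; hops seen [H0,H2,H3] ; pick H3
  + 46.65.75.0/24 (H3) depth=24
  Q 46.65.0.131: descend 00101110010000010 ; hops seen [H0,H0,H0] ; pick H0
  Q 44.90.123.88: descend 001011 ; hops seen [H0] ; pick H0
  + 0.0.0.0/0 (H3) depth=0
  + 51.185.107.240/28 (H3) depth=28
  Q 46.65.6.87: descend 00101110010000010 ; hops seen [H3,H0,H0,H0] ; pick H0
  Q 51.185.107.247: descend 00110011101110010110101111110111 ; hops seen [H3,H0,H2,H3,H0] ; pick H0
  Q 88.107.126.188: descend 0 ; hops seen [H3] ; pick H3
  + 0.0.0.0/1 (H0) depth=1

== LOOKUPS ==
["H2","H3","H0","H0","H0","H0","H3"]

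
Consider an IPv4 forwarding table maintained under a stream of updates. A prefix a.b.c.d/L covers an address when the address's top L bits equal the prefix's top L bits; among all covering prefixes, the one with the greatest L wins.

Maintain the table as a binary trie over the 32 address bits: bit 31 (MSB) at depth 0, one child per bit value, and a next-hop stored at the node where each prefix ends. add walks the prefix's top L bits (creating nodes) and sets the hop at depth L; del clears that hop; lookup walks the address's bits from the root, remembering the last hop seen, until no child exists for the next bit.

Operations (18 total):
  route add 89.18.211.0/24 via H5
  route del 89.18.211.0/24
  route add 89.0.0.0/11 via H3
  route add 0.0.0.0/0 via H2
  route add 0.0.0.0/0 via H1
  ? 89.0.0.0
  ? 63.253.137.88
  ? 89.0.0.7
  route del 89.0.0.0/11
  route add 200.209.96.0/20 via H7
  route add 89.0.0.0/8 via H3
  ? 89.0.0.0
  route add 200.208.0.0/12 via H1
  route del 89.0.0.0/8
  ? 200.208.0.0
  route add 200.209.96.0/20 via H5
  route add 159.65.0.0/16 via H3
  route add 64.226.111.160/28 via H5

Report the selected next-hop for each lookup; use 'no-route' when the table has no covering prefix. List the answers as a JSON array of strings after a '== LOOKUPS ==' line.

Apply in order:
  + 89.18.211.0/24 (H5) depth=24
  del 89.18.211.0/24 (clear depth 24)
  + 89.0.0.0/11 (H3) depth=11
  + 0.0.0.0/0 (H2) depth=0
  + 0.0.0.0/0 (H1) depth=0
  Q 89.0.0.0: descend 01011001000 ; hops seen [H1,H3] ; pick H3
  Q 63.253.137.88: descend 0 ; hops seen [H1] ; pick H1
  Q 89.0.0.7: descend 01011001000 ; hops seen [H1,H3] ; pick H3
  del 89.0.0.0/11 (clear depth 11)
  + 200.209.96.0/20 (H7) depth=20
  + 89.0.0.0/8 (H3) depth=8
  Q 89.0.0.0: descend 01011001000 ; hops seen [H1,H3] ; pick H3
  + 200.208.0.0/12 (H1) depth=12
  del 89.0.0.0/8 (clear depth 8)
  Q 200.208.0.0: descend 110010001101000 ; hops seen [H1,H1] ; pick H1
  + 200.209.96.0/20 (H5) depth=20
  + 159.65.0.0/16 (H3) depth=16
  + 64.226.111.160/28 (H5) depth=28

== LOOKUPS ==
["H3","H1","H3","H3","H1"]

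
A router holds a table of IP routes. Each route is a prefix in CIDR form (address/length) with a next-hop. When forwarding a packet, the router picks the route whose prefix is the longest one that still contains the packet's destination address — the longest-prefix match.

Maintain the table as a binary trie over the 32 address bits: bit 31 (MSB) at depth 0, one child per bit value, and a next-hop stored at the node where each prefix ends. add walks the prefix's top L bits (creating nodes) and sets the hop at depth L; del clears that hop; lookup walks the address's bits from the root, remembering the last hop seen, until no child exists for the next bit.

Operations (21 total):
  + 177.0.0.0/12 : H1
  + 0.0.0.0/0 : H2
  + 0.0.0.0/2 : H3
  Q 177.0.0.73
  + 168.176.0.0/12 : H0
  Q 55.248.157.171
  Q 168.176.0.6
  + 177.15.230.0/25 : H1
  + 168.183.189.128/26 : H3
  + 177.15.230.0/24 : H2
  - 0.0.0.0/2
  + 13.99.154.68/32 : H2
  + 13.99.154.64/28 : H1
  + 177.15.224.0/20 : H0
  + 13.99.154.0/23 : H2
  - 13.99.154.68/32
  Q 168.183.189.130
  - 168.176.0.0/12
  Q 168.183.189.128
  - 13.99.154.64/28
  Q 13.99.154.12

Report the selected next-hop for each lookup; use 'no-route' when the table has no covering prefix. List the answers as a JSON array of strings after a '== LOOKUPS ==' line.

Apply in order:
  + 177.0.0.0/12 (H1) depth=12
  + 0.0.0.0/0 (H2) depth=0
  + 0.0.0.0/2 (H3) depth=2
  Q 177.0.0.73: descend 101100010000 ; hops seen [H2,H1] ; pick H1
  + 168.176.0.0/12 (H0) depth=12
  Q 55.248.157.171: descend 00 ; hops seen [H2,H3] ; pick H3
  Q 168.176.0.6: descend 101010001011 ; hops seen [H2,H0] ; pick H0
  + 177.15.230.0/25 (H1) depth=25
  + 168.183.189.128/26 (H3) depth=26
  + 177.15.230.0/24 (H2) depth=24
  del 0.0.0.0/2 (clear depth 2)
  + 13.99.154.68/32 (H2) depth=32
  + 13.99.154.64/28 (H1) depth=28
  + 177.15.224.0/20 (H0) depth=20
  + 13.99.154.0/23 (H2) depth=23
  del 13.99.154.68/32 (clear depth 32)
  Q 168.183.189.130: descend 10101000101101111011110110 ; hops seen [H2,H0,H3] ; pick H3
  del 168.176.0.0/12 (clear depth 12)
  Q 168.183.189.128: descend 10101000101101111011110110 ; hops seen [H2,H3] ; pick H3
  del 13.99.154.64/28 (clear depth 28)
  Q 13.99.154.12: descend 0000110101100011100110100 ; hops seen [H2,H2] ; pick H2

== LOOKUPS ==
["H1","H3","H0","H3","H3","H2"]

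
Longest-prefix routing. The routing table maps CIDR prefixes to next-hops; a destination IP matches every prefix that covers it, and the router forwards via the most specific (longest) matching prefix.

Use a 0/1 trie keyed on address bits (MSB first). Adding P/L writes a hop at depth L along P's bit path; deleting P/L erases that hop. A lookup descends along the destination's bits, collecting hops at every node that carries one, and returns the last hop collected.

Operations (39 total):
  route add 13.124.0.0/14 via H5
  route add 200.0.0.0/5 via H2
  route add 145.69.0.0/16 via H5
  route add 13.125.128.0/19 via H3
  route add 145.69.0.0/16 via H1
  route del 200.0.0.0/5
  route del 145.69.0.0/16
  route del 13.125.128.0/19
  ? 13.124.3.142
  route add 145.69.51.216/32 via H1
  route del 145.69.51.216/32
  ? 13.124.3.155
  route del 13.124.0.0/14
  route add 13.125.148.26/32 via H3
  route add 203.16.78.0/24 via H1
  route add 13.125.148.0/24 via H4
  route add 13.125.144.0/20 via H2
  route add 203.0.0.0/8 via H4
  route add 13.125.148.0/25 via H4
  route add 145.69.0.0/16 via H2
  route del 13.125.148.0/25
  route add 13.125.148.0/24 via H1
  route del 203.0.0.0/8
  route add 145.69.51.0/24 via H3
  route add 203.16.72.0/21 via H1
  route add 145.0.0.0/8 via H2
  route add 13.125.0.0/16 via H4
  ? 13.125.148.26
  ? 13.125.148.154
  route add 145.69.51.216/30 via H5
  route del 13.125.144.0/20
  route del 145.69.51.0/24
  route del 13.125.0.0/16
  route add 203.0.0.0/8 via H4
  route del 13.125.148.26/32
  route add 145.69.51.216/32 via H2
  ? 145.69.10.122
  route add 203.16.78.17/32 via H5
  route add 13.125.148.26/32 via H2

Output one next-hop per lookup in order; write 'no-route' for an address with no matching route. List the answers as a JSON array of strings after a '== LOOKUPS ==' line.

Process each operation:
  + 13.124.0.0/14 (H5) depth=14
  + 200.0.0.0/5 (H2) depth=5
  + 145.69.0.0/16 (H5) depth=16
  + 13.125.128.0/19 (H3) depth=19
  + 145.69.0.0/16 (H1) depth=16
  - 200.0.0.0/5 clear@5
  - 145.69.0.0/16 clear@16
  - 13.125.128.0/19 clear@19
  lookup 13.124.3.142: bits 000011010111110 walk d0:-→d1:-→d2:-→d3:-→d4:-→d5:-→d6:-→d7:-→d8:-→d9:-→d10:-→d11:-→d12:-→d13:-→d14:H5→d15:- -> H5
  + 145.69.51.216/32 (H1) depth=32
  - 145.69.51.216/32 clear@32
  lookup 13.124.3.155: bits 000011010111110 walk d0:-→d1:-→d2:-→d3:-→d4:-→d5:-→d6:-→d7:-→d8:-→d9:-→d10:-→d11:-→d12:-→d13:-→d14:H5→d15:- -> H5
  - 13.124.0.0/14 clear@14
  + 13.125.148.26/32 (H3) depth=32
  + 203.16.78.0/24 (H1) depth=24
  + 13.125.148.0/24 (H4) depth=24
  + 13.125.144.0/20 (H2) depth=20
  + 203.0.0.0/8 (H4) depth=8
  + 13.125.148.0/25 (H4) depth=25
  + 145.69.0.0/16 (H2) depth=16
  - 13.125.148.0/25 clear@25
  + 13.125.148.0/24 (H1) depth=24
  - 203.0.0.0/8 clear@8
  + 145.69.51.0/24 (H3) depth=24
  + 203.16.72.0/21 (H1) depth=21
  + 145.0.0.0/8 (H2) depth=8
  + 13.125.0.0/16 (H4) depth=16
  lookup 13.125.148.26: bits 00001101011111011001010000011010 walk d0:-→d1:-→d2:-→d3:-→d4:-→d5:-→d6:-→d7:-→d8:-→d9:-→d10:-→d11:-→d12:-→d13:-→d14:-→d15:-→d16:H4→d17:-→d18:-→d19:-→d20:H2→d21:-→d22:-→d23:-→d24:H1→d25:-→d26:-→d27:-→d28:-→d29:-→d30:-→d31:-→d32:H3 -> H3
  lookup 13.125.148.154: bits 000011010111110110010100 walk d0:-→d1:-→d2:-→d3:-→d4:-→d5:-→d6:-→d7:-→d8:-→d9:-→d10:-→d11:-→d12:-→d13:-→d14:-→d15:-→d16:H4→d17:-→d18:-→d19:-→d20:H2→d21:-→d22:-→d23:-→d24:H1 -> H1
  + 145.69.51.216/30 (H5) depth=30
  - 13.125.144.0/20 clear@20
  - 145.69.51.0/24 clear@24
  - 13.125.0.0/16 clear@16
  + 203.0.0.0/8 (H4) depth=8
  - 13.125.148.26/32 clear@32
  + 145.69.51.216/32 (H2) depth=32
  lookup 145.69.10.122: bits 100100010100010100 walk d0:-→d1:-→d2:-→d3:-→d4:-→d5:-→d6:-→d7:-→d8:H2→d9:-→d10:-→d11:-→d12:-→d13:-→d14:-→d15:-→d16:H2→d17:-→d18:- -> H2
  + 203.16.78.17/32 (H5) depth=32
  + 13.125.148.26/32 (H2) depth=32

== LOOKUPS ==
["H5","H5","H3","H1","H2"]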